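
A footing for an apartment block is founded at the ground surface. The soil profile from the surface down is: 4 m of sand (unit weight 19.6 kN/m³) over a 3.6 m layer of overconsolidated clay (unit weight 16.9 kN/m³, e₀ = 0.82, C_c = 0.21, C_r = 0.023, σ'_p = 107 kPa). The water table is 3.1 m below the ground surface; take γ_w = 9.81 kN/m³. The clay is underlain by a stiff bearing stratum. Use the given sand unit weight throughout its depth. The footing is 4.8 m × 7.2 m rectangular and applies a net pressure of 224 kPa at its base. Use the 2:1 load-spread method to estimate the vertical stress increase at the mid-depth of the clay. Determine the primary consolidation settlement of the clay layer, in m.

Mid-depth of clay below the ground surface: z = 4 + 3.6/2 = 5.8 m.
Total vertical stress at mid-clay: σ_v = 19.6×4 + 16.9×1.8 = 108.82 kPa.
Pore pressure: u = 9.81×(5.8 − 3.1) = 26.487 kPa.
Initial effective stress: σ'_0 = σ_v − u = 108.82 − 26.487 = 82.333 kPa.
Stress increase at mid-clay by the 2:1 spreading method:
Δσ = qBL/((B+z)(L+z)) = 224×4.8×7.2/((4.8+5.8)(7.2+5.8)) = 56.179 kPa
Final effective stress: σ'_f = 82.333 + 56.179 = 138.51 kPa.
σ'_f = 138.51 > σ'_p = 107 kPa, so the stress path crosses the preconsolidation pressure — recompression up to σ'_p, then virgin compression beyond:
S_c = H/(1+e₀)·[C_r·log₁₀(σ'_p/σ'_0) + C_c·log₁₀(σ'_f/σ'_p)]
    = 3.6/1.82 × [0.023×log₁₀(107/82.333) + 0.21×log₁₀(138.51/107)]
    = 1.978 × [0.0026176 + 0.02354] = 0.05174 m

S_c ≈ 0.0517 m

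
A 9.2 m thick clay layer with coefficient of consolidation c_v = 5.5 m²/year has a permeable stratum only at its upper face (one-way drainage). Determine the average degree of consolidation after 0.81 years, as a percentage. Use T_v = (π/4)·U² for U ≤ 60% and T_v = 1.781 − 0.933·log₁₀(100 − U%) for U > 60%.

Drainage path length: H_d = H = 9.2 m (single drainage).
T_v = c_v·t/H_d² = 5.5×0.81/9.2² = 0.052635.
T_v = 0.052635 corresponds to the U ≤ 60% branch:
U = √(4T_v/π) = 0.2589

U ≈ 25.9 %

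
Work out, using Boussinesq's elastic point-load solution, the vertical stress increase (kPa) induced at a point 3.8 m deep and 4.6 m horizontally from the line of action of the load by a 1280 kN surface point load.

Boussinesq vertical stress below a point load on an elastic half-space:
Δσ_z = 3P/(2πz²) · [1 + (r/z)²]^(−5/2)
r/z = 4.6/3.8 = 1.2105; [1+(r/z)²]^(−5/2) = 0.10478.
Δσ_z = 3×1280/(2π×3.8²) × 0.10478 = 42.324 × 0.10478 = 4.435 kPa

Δσ_z ≈ 4.43 kPa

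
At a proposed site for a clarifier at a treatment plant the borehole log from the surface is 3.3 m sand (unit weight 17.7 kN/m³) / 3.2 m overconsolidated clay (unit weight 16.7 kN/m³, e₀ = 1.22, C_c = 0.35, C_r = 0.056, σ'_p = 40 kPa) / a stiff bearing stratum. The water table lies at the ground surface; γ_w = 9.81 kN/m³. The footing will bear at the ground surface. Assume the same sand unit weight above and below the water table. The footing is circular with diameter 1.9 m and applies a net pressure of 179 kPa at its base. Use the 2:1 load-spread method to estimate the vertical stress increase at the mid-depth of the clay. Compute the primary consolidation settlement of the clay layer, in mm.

S_c ≈ 56.1 mm

Mid-depth of clay below the ground surface: z = 3.3 + 3.2/2 = 4.9 m.
Total vertical stress at mid-clay: σ_v = 17.7×3.3 + 16.7×1.6 = 85.13 kPa.
Pore pressure: u = 9.81×(4.9 − 0) = 48.069 kPa.
Initial effective stress: σ'_0 = σ_v − u = 85.13 − 48.069 = 37.061 kPa.
Stress increase at mid-clay by the 2:1 spreading method:
Δσ ≈ qD²/(D+z)² = 179×1.9²/(1.9+4.9)² = 13.975 kPa
Final effective stress: σ'_f = 37.061 + 13.975 = 51.036 kPa.
σ'_f = 51.036 > σ'_p = 40 kPa, so the stress path crosses the preconsolidation pressure — recompression up to σ'_p, then virgin compression beyond:
S_c = H/(1+e₀)·[C_r·log₁₀(σ'_p/σ'_0) + C_c·log₁₀(σ'_f/σ'_p)]
    = 3.2/2.22 × [0.056×log₁₀(40/37.061) + 0.35×log₁₀(51.036/40)]
    = 1.4414 × [0.001856 + 0.037036] = 0.05606 m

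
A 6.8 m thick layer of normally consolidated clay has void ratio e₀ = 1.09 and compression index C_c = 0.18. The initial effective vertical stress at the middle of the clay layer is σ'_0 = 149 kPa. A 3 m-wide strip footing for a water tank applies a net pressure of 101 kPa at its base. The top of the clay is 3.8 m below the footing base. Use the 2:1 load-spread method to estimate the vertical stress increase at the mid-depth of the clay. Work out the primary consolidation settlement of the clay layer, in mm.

S_c ≈ 46.2 mm

Mid-depth of clay below the footing base: z = 3.8 + 6.8/2 = 7.2 m.
Stress increase at mid-clay by the 2:1 spreading method:
Δσ = qB/(B+z) = 101×3/(3+7.2) = 29.706 kPa
Final effective stress: σ'_f = σ'_0 + Δσ = 149 + 29.706 = 178.71 kPa.
Normally consolidated clay, so the full stress increment lies on the virgin compression line:
S_c = C_c·H/(1+e₀)·log₁₀(σ'_f/σ'_0) = 0.18×6.8/(1+1.09)×log₁₀(178.71/149)
    = 0.58565 × 0.078963 = 0.04624 m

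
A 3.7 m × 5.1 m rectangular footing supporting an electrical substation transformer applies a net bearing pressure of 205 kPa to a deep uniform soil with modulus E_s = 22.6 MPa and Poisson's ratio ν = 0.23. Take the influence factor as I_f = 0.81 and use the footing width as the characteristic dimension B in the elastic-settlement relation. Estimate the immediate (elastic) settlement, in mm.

Immediate (elastic) settlement: S_e = q·B·(1−ν²)/E_s · I_f.
E_s = 22.6 MPa = 22600 kPa.
S_e = 205 × 3.7 × (1 − 0.23²) / 22600 × 0.81
    = 205 × 3.7 × 0.9471 / 22600 × 0.81
    = 0.02575 m = 25.75 mm

S_e ≈ 25.7 mm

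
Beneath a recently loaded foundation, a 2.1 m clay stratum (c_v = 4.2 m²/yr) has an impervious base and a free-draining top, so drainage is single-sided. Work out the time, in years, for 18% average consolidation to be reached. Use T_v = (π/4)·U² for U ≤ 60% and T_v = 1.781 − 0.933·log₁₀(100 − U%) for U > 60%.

Drainage path length: H_d = H = 2.1 m (single drainage).
U ≤ 60%: T_v = (π/4)·U² = (π/4)×0.18² = 0.025447.
t = T_v·H_d²/c_v = 0.025447×2.1²/4.2 = 0.02672 years.

t ≈ 0.0267 years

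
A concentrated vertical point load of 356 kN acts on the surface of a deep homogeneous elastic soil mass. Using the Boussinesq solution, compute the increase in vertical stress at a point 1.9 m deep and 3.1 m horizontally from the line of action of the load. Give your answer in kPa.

Boussinesq vertical stress below a point load on an elastic half-space:
Δσ_z = 3P/(2πz²) · [1 + (r/z)²]^(−5/2)
r/z = 3.1/1.9 = 1.6316; [1+(r/z)²]^(−5/2) = 0.038966.
Δσ_z = 3×356/(2π×1.9²) × 0.038966 = 47.085 × 0.038966 = 1.835 kPa

Δσ_z ≈ 1.83 kPa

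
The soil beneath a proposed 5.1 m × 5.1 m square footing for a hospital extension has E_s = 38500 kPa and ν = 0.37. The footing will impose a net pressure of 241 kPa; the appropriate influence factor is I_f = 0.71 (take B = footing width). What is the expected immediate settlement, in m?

Immediate (elastic) settlement: S_e = q·B·(1−ν²)/E_s · I_f.
S_e = 241 × 5.1 × (1 − 0.37²) / 38500 × 0.71
    = 241 × 5.1 × 0.8631 / 38500 × 0.71
    = 0.01956 m

S_e ≈ 0.0196 m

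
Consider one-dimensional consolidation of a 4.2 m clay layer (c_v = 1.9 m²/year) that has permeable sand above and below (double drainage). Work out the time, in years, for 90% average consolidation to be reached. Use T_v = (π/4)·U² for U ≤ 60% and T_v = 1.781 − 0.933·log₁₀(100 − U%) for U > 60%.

Drainage path length: H_d = H/2 = 2.1 m (double drainage).
U > 60%: T_v = 1.781 − 0.933·log₁₀(100 − 90) = 0.848.
t = T_v·H_d²/c_v = 0.848×2.1²/1.9 = 1.968 years.

t ≈ 1.97 years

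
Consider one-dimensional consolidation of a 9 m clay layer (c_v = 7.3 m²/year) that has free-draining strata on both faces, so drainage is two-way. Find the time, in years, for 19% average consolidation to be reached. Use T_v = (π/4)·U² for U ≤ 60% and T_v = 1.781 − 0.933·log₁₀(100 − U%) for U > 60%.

Drainage path length: H_d = H/2 = 4.5 m (double drainage).
U ≤ 60%: T_v = (π/4)·U² = (π/4)×0.19² = 0.028353.
t = T_v·H_d²/c_v = 0.028353×4.5²/7.3 = 0.07865 years.

t ≈ 0.0787 years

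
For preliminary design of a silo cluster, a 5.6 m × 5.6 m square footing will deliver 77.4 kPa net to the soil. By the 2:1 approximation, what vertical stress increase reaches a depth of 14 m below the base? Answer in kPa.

Δσ_z ≈ 6.32 kPa

By the 2:1 method the load spreads at 1 horizontal : 2 vertical, so at depth z the loaded area has grown by z in each plan dimension:
Δσ = qBL/((B+z)(L+z)) = 77.4×5.6×5.6/((5.6+14)(5.6+14)) = 6.3184 kPa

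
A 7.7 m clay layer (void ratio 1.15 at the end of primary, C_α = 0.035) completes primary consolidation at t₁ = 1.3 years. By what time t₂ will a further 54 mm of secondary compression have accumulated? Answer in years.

S_s = C_α·H/(1+e_p)·log₁₀(t₂/t₁) ⇒ log₁₀(t₂/t₁) = S_s·(1+e_p)/(C_α·H).
log₁₀(t₂/t₁) = 0.054 × (1+1.15) / (0.035×7.7) = 0.4308
t₂ = t₁ × 10^0.4308 = 1.3 × 2.696 = 3.505 years

t₂ ≈ 3.51 years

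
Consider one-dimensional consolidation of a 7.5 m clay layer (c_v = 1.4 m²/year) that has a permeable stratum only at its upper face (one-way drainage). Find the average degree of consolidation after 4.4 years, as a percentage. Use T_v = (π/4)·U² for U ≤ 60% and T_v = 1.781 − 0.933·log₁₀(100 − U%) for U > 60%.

Drainage path length: H_d = H = 7.5 m (single drainage).
T_v = c_v·t/H_d² = 1.4×4.4/7.5² = 0.10951.
T_v = 0.10951 corresponds to the U ≤ 60% branch:
U = √(4T_v/π) = 0.3734

U ≈ 37.3 %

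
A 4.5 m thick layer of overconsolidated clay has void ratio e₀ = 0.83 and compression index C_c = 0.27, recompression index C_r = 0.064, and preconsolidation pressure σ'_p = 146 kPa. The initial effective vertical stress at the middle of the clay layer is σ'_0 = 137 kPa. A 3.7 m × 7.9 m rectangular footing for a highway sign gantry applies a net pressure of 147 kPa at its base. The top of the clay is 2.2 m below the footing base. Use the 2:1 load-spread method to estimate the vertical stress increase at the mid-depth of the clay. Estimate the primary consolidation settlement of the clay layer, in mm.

S_c ≈ 64.2 mm

Mid-depth of clay below the footing base: z = 2.2 + 4.5/2 = 4.45 m.
Stress increase at mid-clay by the 2:1 spreading method:
Δσ = qBL/((B+z)(L+z)) = 147×3.7×7.9/((3.7+4.45)(7.9+4.45)) = 42.69 kPa
Final effective stress: σ'_f = 137 + 42.69 = 179.69 kPa.
σ'_f = 179.69 > σ'_p = 146 kPa, so the stress path crosses the preconsolidation pressure — recompression up to σ'_p, then virgin compression beyond:
S_c = H/(1+e₀)·[C_r·log₁₀(σ'_p/σ'_0) + C_c·log₁₀(σ'_f/σ'_p)]
    = 4.5/1.83 × [0.064×log₁₀(146/137) + 0.27×log₁₀(179.69/146)]
    = 2.459 × [0.0017685 + 0.024346] = 0.06422 m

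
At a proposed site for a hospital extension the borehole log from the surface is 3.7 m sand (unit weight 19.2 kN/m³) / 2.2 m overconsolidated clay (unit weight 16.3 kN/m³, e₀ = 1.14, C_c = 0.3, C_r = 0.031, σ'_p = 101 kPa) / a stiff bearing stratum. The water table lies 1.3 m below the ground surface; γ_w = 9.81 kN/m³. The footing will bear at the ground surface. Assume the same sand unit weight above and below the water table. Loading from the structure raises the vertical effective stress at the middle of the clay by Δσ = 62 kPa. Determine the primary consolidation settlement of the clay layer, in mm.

Mid-depth of clay below the ground surface: z = 3.7 + 2.2/2 = 4.8 m.
Total vertical stress at mid-clay: σ_v = 19.2×3.7 + 16.3×1.1 = 88.97 kPa.
Pore pressure: u = 9.81×(4.8 − 1.3) = 34.335 kPa.
Initial effective stress: σ'_0 = σ_v − u = 88.97 − 34.335 = 54.635 kPa.
Final effective stress: σ'_f = 54.635 + 62 = 116.63 kPa.
σ'_f = 116.63 > σ'_p = 101 kPa, so the stress path crosses the preconsolidation pressure — recompression up to σ'_p, then virgin compression beyond:
S_c = H/(1+e₀)·[C_r·log₁₀(σ'_p/σ'_0) + C_c·log₁₀(σ'_f/σ'_p)]
    = 2.2/2.14 × [0.031×log₁₀(101/54.635) + 0.3×log₁₀(116.63/101)]
    = 1.028 × [0.0082724 + 0.018747] = 0.02778 m

S_c ≈ 27.8 mm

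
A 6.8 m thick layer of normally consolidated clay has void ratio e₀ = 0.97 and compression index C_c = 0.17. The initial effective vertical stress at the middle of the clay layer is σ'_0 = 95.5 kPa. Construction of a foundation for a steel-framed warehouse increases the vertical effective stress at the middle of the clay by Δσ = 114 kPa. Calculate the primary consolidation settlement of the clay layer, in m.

Final effective stress: σ'_f = σ'_0 + Δσ = 95.5 + 114 = 209.5 kPa.
Normally consolidated clay, so the full stress increment lies on the virgin compression line:
S_c = C_c·H/(1+e₀)·log₁₀(σ'_f/σ'_0) = 0.17×6.8/(1+0.97)×log₁₀(209.5/95.5)
    = 0.5868 × 0.34118 = 0.2002 m

S_c ≈ 0.2 m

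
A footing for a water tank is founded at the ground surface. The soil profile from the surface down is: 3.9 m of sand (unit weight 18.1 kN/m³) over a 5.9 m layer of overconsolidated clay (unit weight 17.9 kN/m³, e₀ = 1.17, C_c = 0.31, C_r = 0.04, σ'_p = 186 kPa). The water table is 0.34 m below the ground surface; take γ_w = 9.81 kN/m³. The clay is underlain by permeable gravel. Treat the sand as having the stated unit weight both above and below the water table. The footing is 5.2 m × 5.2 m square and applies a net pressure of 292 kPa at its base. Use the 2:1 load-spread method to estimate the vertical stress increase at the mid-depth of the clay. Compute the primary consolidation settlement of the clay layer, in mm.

S_c ≈ 30.6 mm

Mid-depth of clay below the ground surface: z = 3.9 + 5.9/2 = 6.85 m.
Total vertical stress at mid-clay: σ_v = 18.1×3.9 + 17.9×2.95 = 123.4 kPa.
Pore pressure: u = 9.81×(6.85 − 0.34) = 63.863 kPa.
Initial effective stress: σ'_0 = σ_v − u = 123.4 − 63.863 = 59.537 kPa.
Stress increase at mid-clay by the 2:1 spreading method:
Δσ = qBL/((B+z)(L+z)) = 292×5.2×5.2/((5.2+6.85)(5.2+6.85)) = 54.377 kPa
Final effective stress: σ'_f = 59.537 + 54.377 = 113.91 kPa.
σ'_f = 113.91 ≤ σ'_p = 186 kPa, so the clay remains overconsolidated and only the recompression index applies:
S_c = C_r·H/(1+e₀)·log₁₀(σ'_f/σ'_0) = 0.04×5.9/2.17×log₁₀(113.91/59.537)
    = 0.10876 × 0.28177 = 0.03064 m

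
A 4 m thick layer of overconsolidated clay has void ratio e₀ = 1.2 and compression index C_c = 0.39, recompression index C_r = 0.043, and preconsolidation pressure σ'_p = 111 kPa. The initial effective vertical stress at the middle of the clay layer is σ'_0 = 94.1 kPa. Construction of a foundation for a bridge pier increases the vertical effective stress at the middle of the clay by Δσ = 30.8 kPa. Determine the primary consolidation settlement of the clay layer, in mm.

Final effective stress: σ'_f = 94.1 + 30.8 = 124.9 kPa.
σ'_f = 124.9 > σ'_p = 111 kPa, so the stress path crosses the preconsolidation pressure — recompression up to σ'_p, then virgin compression beyond:
S_c = H/(1+e₀)·[C_r·log₁₀(σ'_p/σ'_0) + C_c·log₁₀(σ'_f/σ'_p)]
    = 4/2.2 × [0.043×log₁₀(111/94.1) + 0.39×log₁₀(124.9/111)]
    = 1.8182 × [0.0030845 + 0.019983] = 0.04194 m

S_c ≈ 41.9 mm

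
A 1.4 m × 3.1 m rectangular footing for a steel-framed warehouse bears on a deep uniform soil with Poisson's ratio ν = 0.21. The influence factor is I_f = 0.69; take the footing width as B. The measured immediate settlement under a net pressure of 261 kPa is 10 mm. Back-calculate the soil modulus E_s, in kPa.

S_e = q·B·(1−ν²)/E_s · I_f  ⇒  E_s = q·B·(1−ν²)·I_f / S_e.
E_s = 261 × 1.4 × 0.9559 × 0.69 / 0.01 = 24100 kPa

E_s ≈ 24100 kPa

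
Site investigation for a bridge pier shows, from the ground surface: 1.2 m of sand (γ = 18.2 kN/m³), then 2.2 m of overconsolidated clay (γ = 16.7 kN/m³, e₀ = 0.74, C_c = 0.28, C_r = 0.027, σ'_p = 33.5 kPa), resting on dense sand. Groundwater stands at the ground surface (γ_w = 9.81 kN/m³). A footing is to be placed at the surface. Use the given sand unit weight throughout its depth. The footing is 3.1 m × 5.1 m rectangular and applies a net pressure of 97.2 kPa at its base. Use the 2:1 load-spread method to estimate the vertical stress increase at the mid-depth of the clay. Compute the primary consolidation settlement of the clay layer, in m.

S_c ≈ 0.0888 m

Mid-depth of clay below the ground surface: z = 1.2 + 2.2/2 = 2.3 m.
Total vertical stress at mid-clay: σ_v = 18.2×1.2 + 16.7×1.1 = 40.21 kPa.
Pore pressure: u = 9.81×(2.3 − 0) = 22.563 kPa.
Initial effective stress: σ'_0 = σ_v − u = 40.21 − 22.563 = 17.647 kPa.
Stress increase at mid-clay by the 2:1 spreading method:
Δσ = qBL/((B+z)(L+z)) = 97.2×3.1×5.1/((3.1+2.3)(5.1+2.3)) = 38.457 kPa
Final effective stress: σ'_f = 17.647 + 38.457 = 56.104 kPa.
σ'_f = 56.104 > σ'_p = 33.5 kPa, so the stress path crosses the preconsolidation pressure — recompression up to σ'_p, then virgin compression beyond:
S_c = H/(1+e₀)·[C_r·log₁₀(σ'_p/σ'_0) + C_c·log₁₀(σ'_f/σ'_p)]
    = 2.2/1.74 × [0.027×log₁₀(33.5/17.647) + 0.28×log₁₀(56.104/33.5)]
    = 1.2644 × [0.0075161 + 0.062706] = 0.08879 m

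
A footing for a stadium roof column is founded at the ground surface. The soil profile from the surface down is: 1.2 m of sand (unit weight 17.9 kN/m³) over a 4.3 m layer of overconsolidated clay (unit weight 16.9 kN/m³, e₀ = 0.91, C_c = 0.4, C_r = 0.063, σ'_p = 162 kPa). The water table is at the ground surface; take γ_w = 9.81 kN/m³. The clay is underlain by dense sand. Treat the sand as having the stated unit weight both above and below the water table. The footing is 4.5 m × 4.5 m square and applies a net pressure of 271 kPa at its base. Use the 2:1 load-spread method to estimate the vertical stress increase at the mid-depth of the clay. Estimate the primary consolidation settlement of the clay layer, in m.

S_c ≈ 0.0936 m

Mid-depth of clay below the ground surface: z = 1.2 + 4.3/2 = 3.35 m.
Total vertical stress at mid-clay: σ_v = 17.9×1.2 + 16.9×2.15 = 57.815 kPa.
Pore pressure: u = 9.81×(3.35 − 0) = 32.864 kPa.
Initial effective stress: σ'_0 = σ_v − u = 57.815 − 32.864 = 24.951 kPa.
Stress increase at mid-clay by the 2:1 spreading method:
Δσ = qBL/((B+z)(L+z)) = 271×4.5×4.5/((4.5+3.35)(4.5+3.35)) = 89.054 kPa
Final effective stress: σ'_f = 24.951 + 89.054 = 114 kPa.
σ'_f = 114 ≤ σ'_p = 162 kPa, so the clay remains overconsolidated and only the recompression index applies:
S_c = C_r·H/(1+e₀)·log₁₀(σ'_f/σ'_0) = 0.063×4.3/1.91×log₁₀(114/24.951)
    = 0.14183 × 0.65982 = 0.09358 m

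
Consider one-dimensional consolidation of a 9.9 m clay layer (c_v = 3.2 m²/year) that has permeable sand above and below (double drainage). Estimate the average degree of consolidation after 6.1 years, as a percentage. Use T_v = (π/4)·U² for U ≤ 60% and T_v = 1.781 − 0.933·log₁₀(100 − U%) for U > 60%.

Drainage path length: H_d = H/2 = 4.95 m (double drainage).
T_v = c_v·t/H_d² = 3.2×6.1/4.95² = 0.79665.
T_v = 0.79665 corresponds to the U > 60% branch:
U = 1 − 10^((1.781 − T_v)/0.933)/100 = 0.8865

U ≈ 88.6 %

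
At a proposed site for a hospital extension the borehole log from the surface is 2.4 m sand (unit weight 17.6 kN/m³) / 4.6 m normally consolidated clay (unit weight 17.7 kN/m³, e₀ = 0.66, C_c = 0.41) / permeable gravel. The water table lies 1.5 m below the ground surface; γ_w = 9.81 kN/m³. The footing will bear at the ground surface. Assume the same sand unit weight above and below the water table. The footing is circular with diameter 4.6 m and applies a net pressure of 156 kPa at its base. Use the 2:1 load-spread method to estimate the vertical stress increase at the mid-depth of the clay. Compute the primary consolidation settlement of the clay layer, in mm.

Mid-depth of clay below the ground surface: z = 2.4 + 4.6/2 = 4.7 m.
Total vertical stress at mid-clay: σ_v = 17.6×2.4 + 17.7×2.3 = 82.95 kPa.
Pore pressure: u = 9.81×(4.7 − 1.5) = 31.392 kPa.
Initial effective stress: σ'_0 = σ_v − u = 82.95 − 31.392 = 51.558 kPa.
Stress increase at mid-clay by the 2:1 spreading method:
Δσ ≈ qD²/(D+z)² = 156×4.6²/(4.6+4.7)² = 38.166 kPa
Final effective stress: σ'_f = σ'_0 + Δσ = 51.558 + 38.166 = 89.724 kPa.
Normally consolidated clay, so the full stress increment lies on the virgin compression line:
S_c = C_c·H/(1+e₀)·log₁₀(σ'_f/σ'_0) = 0.41×4.6/(1+0.66)×log₁₀(89.724/51.558)
    = 1.1361 × 0.24061 = 0.2734 m

S_c ≈ 273 mm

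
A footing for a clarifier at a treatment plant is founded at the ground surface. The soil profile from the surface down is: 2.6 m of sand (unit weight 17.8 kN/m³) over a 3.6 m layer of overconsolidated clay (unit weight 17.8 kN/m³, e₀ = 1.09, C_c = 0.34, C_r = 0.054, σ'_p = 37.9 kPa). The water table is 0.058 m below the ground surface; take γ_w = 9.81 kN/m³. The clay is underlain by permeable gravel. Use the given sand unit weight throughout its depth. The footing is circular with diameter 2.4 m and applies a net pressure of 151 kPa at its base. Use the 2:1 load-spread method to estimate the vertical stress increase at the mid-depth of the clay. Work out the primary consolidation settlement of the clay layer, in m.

S_c ≈ 0.0949 m

Mid-depth of clay below the ground surface: z = 2.6 + 3.6/2 = 4.4 m.
Total vertical stress at mid-clay: σ_v = 17.8×2.6 + 17.8×1.8 = 78.32 kPa.
Pore pressure: u = 9.81×(4.4 − 0.058) = 42.595 kPa.
Initial effective stress: σ'_0 = σ_v − u = 78.32 − 42.595 = 35.725 kPa.
Stress increase at mid-clay by the 2:1 spreading method:
Δσ ≈ qD²/(D+z)² = 151×2.4²/(2.4+4.4)² = 18.81 kPa
Final effective stress: σ'_f = 35.725 + 18.81 = 54.535 kPa.
σ'_f = 54.535 > σ'_p = 37.9 kPa, so the stress path crosses the preconsolidation pressure — recompression up to σ'_p, then virgin compression beyond:
S_c = H/(1+e₀)·[C_r·log₁₀(σ'_p/σ'_0) + C_c·log₁₀(σ'_f/σ'_p)]
    = 3.6/2.09 × [0.054×log₁₀(37.9/35.725) + 0.34×log₁₀(54.535/37.9)]
    = 1.7225 × [0.001386 + 0.053732] = 0.09494 m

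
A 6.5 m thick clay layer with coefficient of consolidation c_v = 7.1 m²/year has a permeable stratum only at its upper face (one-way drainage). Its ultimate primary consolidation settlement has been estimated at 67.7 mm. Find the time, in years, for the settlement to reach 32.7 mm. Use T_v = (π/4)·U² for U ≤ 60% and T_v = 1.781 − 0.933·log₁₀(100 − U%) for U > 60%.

t ≈ 1.09 years

Drainage path length: H_d = H = 6.5 m (single drainage).
U = S(t)/S_ult = 32.7/67.7 = 0.483.
U ≤ 60%: T_v = (π/4)·U² = (π/4)×0.48301² = 0.18323.
t = T_v·H_d²/c_v = 0.18323×6.5²/7.1 = 1.09 years.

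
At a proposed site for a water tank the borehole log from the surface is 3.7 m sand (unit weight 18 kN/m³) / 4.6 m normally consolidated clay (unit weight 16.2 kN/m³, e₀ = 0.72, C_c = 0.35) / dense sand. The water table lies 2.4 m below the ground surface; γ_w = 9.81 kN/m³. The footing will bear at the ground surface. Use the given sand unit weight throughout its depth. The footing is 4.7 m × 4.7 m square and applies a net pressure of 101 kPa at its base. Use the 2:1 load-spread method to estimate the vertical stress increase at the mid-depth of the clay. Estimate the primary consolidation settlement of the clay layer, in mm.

Mid-depth of clay below the ground surface: z = 3.7 + 4.6/2 = 6 m.
Total vertical stress at mid-clay: σ_v = 18×3.7 + 16.2×2.3 = 103.86 kPa.
Pore pressure: u = 9.81×(6 − 2.4) = 35.316 kPa.
Initial effective stress: σ'_0 = σ_v − u = 103.86 − 35.316 = 68.544 kPa.
Stress increase at mid-clay by the 2:1 spreading method:
Δσ = qBL/((B+z)(L+z)) = 101×4.7×4.7/((4.7+6)(4.7+6)) = 19.487 kPa
Final effective stress: σ'_f = σ'_0 + Δσ = 68.544 + 19.487 = 88.031 kPa.
Normally consolidated clay, so the full stress increment lies on the virgin compression line:
S_c = C_c·H/(1+e₀)·log₁₀(σ'_f/σ'_0) = 0.35×4.6/(1+0.72)×log₁₀(88.031/68.544)
    = 0.93605 × 0.10867 = 0.1017 m

S_c ≈ 102 mm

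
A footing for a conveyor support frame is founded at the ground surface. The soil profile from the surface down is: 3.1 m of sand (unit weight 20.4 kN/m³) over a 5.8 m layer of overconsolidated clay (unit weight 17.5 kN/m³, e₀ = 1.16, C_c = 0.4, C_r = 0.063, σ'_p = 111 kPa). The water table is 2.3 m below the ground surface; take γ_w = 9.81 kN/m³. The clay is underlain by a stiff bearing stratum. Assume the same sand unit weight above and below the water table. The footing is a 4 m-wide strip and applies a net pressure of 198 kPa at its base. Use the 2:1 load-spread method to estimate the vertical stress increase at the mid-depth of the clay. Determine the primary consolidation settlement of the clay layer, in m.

Mid-depth of clay below the ground surface: z = 3.1 + 5.8/2 = 6 m.
Total vertical stress at mid-clay: σ_v = 20.4×3.1 + 17.5×2.9 = 113.99 kPa.
Pore pressure: u = 9.81×(6 − 2.3) = 36.297 kPa.
Initial effective stress: σ'_0 = σ_v − u = 113.99 − 36.297 = 77.693 kPa.
Stress increase at mid-clay by the 2:1 spreading method:
Δσ = qB/(B+z) = 198×4/(4+6) = 79.2 kPa
Final effective stress: σ'_f = 77.693 + 79.2 = 156.89 kPa.
σ'_f = 156.89 > σ'_p = 111 kPa, so the stress path crosses the preconsolidation pressure — recompression up to σ'_p, then virgin compression beyond:
S_c = H/(1+e₀)·[C_r·log₁₀(σ'_p/σ'_0) + C_c·log₁₀(σ'_f/σ'_p)]
    = 5.8/2.16 × [0.063×log₁₀(111/77.693) + 0.4×log₁₀(156.89/111)]
    = 2.6852 × [0.0097613 + 0.060109] = 0.1876 m

S_c ≈ 0.188 m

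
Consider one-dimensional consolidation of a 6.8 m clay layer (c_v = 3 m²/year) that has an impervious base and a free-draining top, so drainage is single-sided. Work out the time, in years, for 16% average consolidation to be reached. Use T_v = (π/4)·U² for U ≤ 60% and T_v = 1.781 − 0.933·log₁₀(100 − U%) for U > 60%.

t ≈ 0.31 years

Drainage path length: H_d = H = 6.8 m (single drainage).
U ≤ 60%: T_v = (π/4)·U² = (π/4)×0.16² = 0.020106.
t = T_v·H_d²/c_v = 0.020106×6.8²/3 = 0.3099 years.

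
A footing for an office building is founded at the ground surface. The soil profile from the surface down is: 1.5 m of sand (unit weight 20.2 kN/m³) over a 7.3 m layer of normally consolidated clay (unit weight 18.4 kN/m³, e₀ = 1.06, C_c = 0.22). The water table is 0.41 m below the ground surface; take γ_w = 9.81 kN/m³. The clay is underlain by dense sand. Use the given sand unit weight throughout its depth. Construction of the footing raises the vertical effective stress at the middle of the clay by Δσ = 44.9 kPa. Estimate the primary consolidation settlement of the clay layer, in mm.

S_c ≈ 214 mm

Mid-depth of clay below the ground surface: z = 1.5 + 7.3/2 = 5.15 m.
Total vertical stress at mid-clay: σ_v = 20.2×1.5 + 18.4×3.65 = 97.46 kPa.
Pore pressure: u = 9.81×(5.15 − 0.41) = 46.499 kPa.
Initial effective stress: σ'_0 = σ_v − u = 97.46 − 46.499 = 50.961 kPa.
Final effective stress: σ'_f = σ'_0 + Δσ = 50.961 + 44.9 = 95.861 kPa.
Normally consolidated clay, so the full stress increment lies on the virgin compression line:
S_c = C_c·H/(1+e₀)·log₁₀(σ'_f/σ'_0) = 0.22×7.3/(1+1.06)×log₁₀(95.861/50.961)
    = 0.77961 × 0.2744 = 0.2139 m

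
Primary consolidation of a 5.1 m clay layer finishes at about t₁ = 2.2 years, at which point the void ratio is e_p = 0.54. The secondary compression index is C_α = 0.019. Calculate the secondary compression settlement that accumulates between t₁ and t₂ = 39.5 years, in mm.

S_s ≈ 78.9 mm

Secondary compression: S_s = C_α·H/(1+e_p)·log₁₀(t₂/t₁)
S_s = 0.019×5.1/(1+0.54)×log₁₀(39.5/2.2)
    = 0.06292 × 1.254 = 0.07892 m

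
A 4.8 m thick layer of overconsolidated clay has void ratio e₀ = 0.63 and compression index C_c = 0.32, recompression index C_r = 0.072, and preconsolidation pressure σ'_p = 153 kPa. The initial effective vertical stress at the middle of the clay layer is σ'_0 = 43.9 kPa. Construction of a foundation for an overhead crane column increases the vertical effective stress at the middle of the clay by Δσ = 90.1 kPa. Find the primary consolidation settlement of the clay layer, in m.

S_c ≈ 0.103 m

Final effective stress: σ'_f = 43.9 + 90.1 = 134 kPa.
σ'_f = 134 ≤ σ'_p = 153 kPa, so the clay remains overconsolidated and only the recompression index applies:
S_c = C_r·H/(1+e₀)·log₁₀(σ'_f/σ'_0) = 0.072×4.8/1.63×log₁₀(134/43.9)
    = 0.21203 × 0.48464 = 0.1028 m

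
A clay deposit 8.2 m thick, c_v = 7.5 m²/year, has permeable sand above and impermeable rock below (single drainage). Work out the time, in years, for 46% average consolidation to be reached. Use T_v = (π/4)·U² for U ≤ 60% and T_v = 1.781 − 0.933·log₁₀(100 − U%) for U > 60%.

t ≈ 1.49 years

Drainage path length: H_d = H = 8.2 m (single drainage).
U ≤ 60%: T_v = (π/4)·U² = (π/4)×0.46² = 0.16619.
t = T_v·H_d²/c_v = 0.16619×8.2²/7.5 = 1.49 years.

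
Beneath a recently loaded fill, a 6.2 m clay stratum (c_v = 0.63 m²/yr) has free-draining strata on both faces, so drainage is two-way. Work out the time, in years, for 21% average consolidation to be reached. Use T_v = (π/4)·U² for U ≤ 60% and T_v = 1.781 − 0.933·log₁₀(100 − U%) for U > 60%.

t ≈ 0.528 years

Drainage path length: H_d = H/2 = 3.1 m (double drainage).
U ≤ 60%: T_v = (π/4)·U² = (π/4)×0.21² = 0.034636.
t = T_v·H_d²/c_v = 0.034636×3.1²/0.63 = 0.5283 years.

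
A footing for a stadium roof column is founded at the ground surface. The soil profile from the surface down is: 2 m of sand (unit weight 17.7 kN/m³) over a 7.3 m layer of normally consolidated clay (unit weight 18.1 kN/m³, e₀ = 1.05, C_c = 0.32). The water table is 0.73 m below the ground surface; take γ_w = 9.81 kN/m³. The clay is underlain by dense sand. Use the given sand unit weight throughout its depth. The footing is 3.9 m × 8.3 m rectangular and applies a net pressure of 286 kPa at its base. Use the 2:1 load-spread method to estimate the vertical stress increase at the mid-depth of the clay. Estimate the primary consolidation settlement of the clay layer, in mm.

Mid-depth of clay below the ground surface: z = 2 + 7.3/2 = 5.65 m.
Total vertical stress at mid-clay: σ_v = 17.7×2 + 18.1×3.65 = 101.47 kPa.
Pore pressure: u = 9.81×(5.65 − 0.73) = 48.265 kPa.
Initial effective stress: σ'_0 = σ_v − u = 101.47 − 48.265 = 53.205 kPa.
Stress increase at mid-clay by the 2:1 spreading method:
Δσ = qBL/((B+z)(L+z)) = 286×3.9×8.3/((3.9+5.65)(8.3+5.65)) = 69.491 kPa
Final effective stress: σ'_f = σ'_0 + Δσ = 53.205 + 69.491 = 122.7 kPa.
Normally consolidated clay, so the full stress increment lies on the virgin compression line:
S_c = C_c·H/(1+e₀)·log₁₀(σ'_f/σ'_0) = 0.32×7.3/(1+1.05)×log₁₀(122.7/53.205)
    = 1.1395 × 0.36289 = 0.4135 m

S_c ≈ 414 mm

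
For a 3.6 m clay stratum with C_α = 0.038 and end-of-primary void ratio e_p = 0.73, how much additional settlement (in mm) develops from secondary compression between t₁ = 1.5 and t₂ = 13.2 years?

S_s ≈ 74.7 mm

Secondary compression: S_s = C_α·H/(1+e_p)·log₁₀(t₂/t₁)
S_s = 0.038×3.6/(1+0.73)×log₁₀(13.2/1.5)
    = 0.07908 × 0.9445 = 0.07469 m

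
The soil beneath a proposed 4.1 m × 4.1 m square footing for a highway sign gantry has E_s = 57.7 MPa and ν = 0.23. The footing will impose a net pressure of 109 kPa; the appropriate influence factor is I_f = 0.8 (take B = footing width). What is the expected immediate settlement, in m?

S_e ≈ 0.00587 m

Immediate (elastic) settlement: S_e = q·B·(1−ν²)/E_s · I_f.
E_s = 57.7 MPa = 57700 kPa.
S_e = 109 × 4.1 × (1 − 0.23²) / 57700 × 0.8
    = 109 × 4.1 × 0.9471 / 57700 × 0.8
    = 0.005868 m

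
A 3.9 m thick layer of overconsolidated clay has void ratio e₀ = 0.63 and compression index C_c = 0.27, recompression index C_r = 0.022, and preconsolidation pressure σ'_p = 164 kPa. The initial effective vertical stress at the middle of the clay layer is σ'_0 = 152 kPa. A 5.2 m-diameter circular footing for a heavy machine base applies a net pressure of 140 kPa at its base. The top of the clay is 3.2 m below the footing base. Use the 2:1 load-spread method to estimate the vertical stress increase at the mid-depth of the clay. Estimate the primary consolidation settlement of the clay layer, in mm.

Mid-depth of clay below the footing base: z = 3.2 + 3.9/2 = 5.15 m.
Stress increase at mid-clay by the 2:1 spreading method:
Δσ ≈ qD²/(D+z)² = 140×5.2²/(5.2+5.15)² = 35.339 kPa
Final effective stress: σ'_f = 152 + 35.339 = 187.34 kPa.
σ'_f = 187.34 > σ'_p = 164 kPa, so the stress path crosses the preconsolidation pressure — recompression up to σ'_p, then virgin compression beyond:
S_c = H/(1+e₀)·[C_r·log₁₀(σ'_p/σ'_0) + C_c·log₁₀(σ'_f/σ'_p)]
    = 3.9/1.63 × [0.022×log₁₀(164/152) + 0.27×log₁₀(187.34/164)]
    = 2.3926 × [0.00072601 + 0.015602] = 0.03907 m

S_c ≈ 39.1 mm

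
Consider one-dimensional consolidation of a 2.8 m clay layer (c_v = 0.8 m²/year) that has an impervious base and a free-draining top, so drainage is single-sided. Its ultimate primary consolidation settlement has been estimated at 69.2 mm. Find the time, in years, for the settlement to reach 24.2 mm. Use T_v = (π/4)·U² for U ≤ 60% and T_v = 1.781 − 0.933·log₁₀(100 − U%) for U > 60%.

t ≈ 0.941 years

Drainage path length: H_d = H = 2.8 m (single drainage).
U = S(t)/S_ult = 24.2/69.2 = 0.3497.
U ≤ 60%: T_v = (π/4)·U² = (π/4)×0.34971² = 0.096052.
t = T_v·H_d²/c_v = 0.096052×2.8²/0.8 = 0.9413 years.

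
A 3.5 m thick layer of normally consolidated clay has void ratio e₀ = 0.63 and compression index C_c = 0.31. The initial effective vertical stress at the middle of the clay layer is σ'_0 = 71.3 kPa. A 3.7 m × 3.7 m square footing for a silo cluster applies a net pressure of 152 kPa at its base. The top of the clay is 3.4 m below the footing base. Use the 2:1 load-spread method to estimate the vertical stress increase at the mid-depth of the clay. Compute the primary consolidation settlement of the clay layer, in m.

Mid-depth of clay below the footing base: z = 3.4 + 3.5/2 = 5.15 m.
Stress increase at mid-clay by the 2:1 spreading method:
Δσ = qBL/((B+z)(L+z)) = 152×3.7×3.7/((3.7+5.15)(3.7+5.15)) = 26.568 kPa
Final effective stress: σ'_f = σ'_0 + Δσ = 71.3 + 26.568 = 97.868 kPa.
Normally consolidated clay, so the full stress increment lies on the virgin compression line:
S_c = C_c·H/(1+e₀)·log₁₀(σ'_f/σ'_0) = 0.31×3.5/(1+0.63)×log₁₀(97.868/71.3)
    = 0.66564 × 0.13755 = 0.09156 m

S_c ≈ 0.0916 m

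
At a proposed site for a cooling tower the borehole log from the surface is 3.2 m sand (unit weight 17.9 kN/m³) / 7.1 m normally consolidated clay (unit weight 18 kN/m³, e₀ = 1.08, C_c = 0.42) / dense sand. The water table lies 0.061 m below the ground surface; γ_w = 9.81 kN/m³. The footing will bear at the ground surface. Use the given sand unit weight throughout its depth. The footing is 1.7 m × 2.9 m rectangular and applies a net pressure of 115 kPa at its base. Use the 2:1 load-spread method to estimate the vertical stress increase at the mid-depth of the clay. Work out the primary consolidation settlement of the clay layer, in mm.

S_c ≈ 73.4 mm

Mid-depth of clay below the ground surface: z = 3.2 + 7.1/2 = 6.75 m.
Total vertical stress at mid-clay: σ_v = 17.9×3.2 + 18×3.55 = 121.18 kPa.
Pore pressure: u = 9.81×(6.75 − 0.061) = 65.619 kPa.
Initial effective stress: σ'_0 = σ_v − u = 121.18 − 65.619 = 55.561 kPa.
Stress increase at mid-clay by the 2:1 spreading method:
Δσ = qBL/((B+z)(L+z)) = 115×1.7×2.9/((1.7+6.75)(2.9+6.75)) = 6.9528 kPa
Final effective stress: σ'_f = σ'_0 + Δσ = 55.561 + 6.9528 = 62.514 kPa.
Normally consolidated clay, so the full stress increment lies on the virgin compression line:
S_c = C_c·H/(1+e₀)·log₁₀(σ'_f/σ'_0) = 0.42×7.1/(1+1.08)×log₁₀(62.514/55.561)
    = 1.4337 × 0.051207 = 0.07342 m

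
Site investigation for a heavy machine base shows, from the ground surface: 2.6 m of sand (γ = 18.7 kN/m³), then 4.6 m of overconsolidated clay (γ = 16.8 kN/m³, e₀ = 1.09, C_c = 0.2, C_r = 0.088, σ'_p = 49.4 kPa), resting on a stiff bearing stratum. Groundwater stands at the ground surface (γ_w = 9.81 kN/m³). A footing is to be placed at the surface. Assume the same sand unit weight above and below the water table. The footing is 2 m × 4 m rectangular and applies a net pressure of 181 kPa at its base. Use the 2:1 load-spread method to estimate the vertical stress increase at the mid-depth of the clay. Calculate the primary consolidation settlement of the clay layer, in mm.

S_c ≈ 65.3 mm

Mid-depth of clay below the ground surface: z = 2.6 + 4.6/2 = 4.9 m.
Total vertical stress at mid-clay: σ_v = 18.7×2.6 + 16.8×2.3 = 87.26 kPa.
Pore pressure: u = 9.81×(4.9 − 0) = 48.069 kPa.
Initial effective stress: σ'_0 = σ_v − u = 87.26 − 48.069 = 39.191 kPa.
Stress increase at mid-clay by the 2:1 spreading method:
Δσ = qBL/((B+z)(L+z)) = 181×2×4/((2+4.9)(4+4.9)) = 23.579 kPa
Final effective stress: σ'_f = 39.191 + 23.579 = 62.77 kPa.
σ'_f = 62.77 > σ'_p = 49.4 kPa, so the stress path crosses the preconsolidation pressure — recompression up to σ'_p, then virgin compression beyond:
S_c = H/(1+e₀)·[C_r·log₁₀(σ'_p/σ'_0) + C_c·log₁₀(σ'_f/σ'_p)]
    = 4.6/2.09 × [0.088×log₁₀(49.4/39.191) + 0.2×log₁₀(62.77/49.4)]
    = 2.201 × [0.0088476 + 0.020805] = 0.06527 m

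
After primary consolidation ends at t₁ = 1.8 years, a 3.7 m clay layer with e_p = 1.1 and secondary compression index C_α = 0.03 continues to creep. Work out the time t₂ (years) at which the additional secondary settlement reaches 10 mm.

S_s = C_α·H/(1+e_p)·log₁₀(t₂/t₁) ⇒ log₁₀(t₂/t₁) = S_s·(1+e_p)/(C_α·H).
log₁₀(t₂/t₁) = 0.01 × (1+1.1) / (0.03×3.7) = 0.1892
t₂ = t₁ × 10^0.1892 = 1.8 × 1.546 = 2.783 years

t₂ ≈ 2.78 years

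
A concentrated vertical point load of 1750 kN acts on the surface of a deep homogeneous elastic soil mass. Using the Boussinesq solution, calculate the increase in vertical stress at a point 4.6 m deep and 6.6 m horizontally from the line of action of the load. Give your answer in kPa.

Δσ_z ≈ 2.41 kPa

Boussinesq vertical stress below a point load on an elastic half-space:
Δσ_z = 3P/(2πz²) · [1 + (r/z)²]^(−5/2)
r/z = 6.6/4.6 = 1.4348; [1+(r/z)²]^(−5/2) = 0.061121.
Δσ_z = 3×1750/(2π×4.6²) × 0.061121 = 39.488 × 0.061121 = 2.414 kPa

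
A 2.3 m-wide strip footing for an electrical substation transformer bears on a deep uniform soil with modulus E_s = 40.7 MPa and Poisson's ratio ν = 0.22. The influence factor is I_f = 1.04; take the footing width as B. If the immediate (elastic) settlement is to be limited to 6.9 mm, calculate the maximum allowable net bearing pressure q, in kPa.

E_s = 40.7 MPa = 40700 kPa.
S_e = q·B·(1−ν²)/E_s · I_f  ⇒  q = S_e·E_s / (B·(1−ν²)·I_f).
q = 0.0069 × 40700 / (2.3 × 0.9516 × 1.04) = 123.4 kPa

q ≈ 123 kPa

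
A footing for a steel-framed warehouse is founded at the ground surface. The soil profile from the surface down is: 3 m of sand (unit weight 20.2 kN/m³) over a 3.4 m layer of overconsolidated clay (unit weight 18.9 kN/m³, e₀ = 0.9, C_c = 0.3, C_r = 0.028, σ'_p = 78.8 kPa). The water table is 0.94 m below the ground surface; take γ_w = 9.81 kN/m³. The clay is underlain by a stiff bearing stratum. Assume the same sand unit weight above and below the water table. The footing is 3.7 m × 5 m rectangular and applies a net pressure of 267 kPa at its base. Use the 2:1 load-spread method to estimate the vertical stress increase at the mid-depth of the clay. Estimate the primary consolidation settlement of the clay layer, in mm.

Mid-depth of clay below the ground surface: z = 3 + 3.4/2 = 4.7 m.
Total vertical stress at mid-clay: σ_v = 20.2×3 + 18.9×1.7 = 92.73 kPa.
Pore pressure: u = 9.81×(4.7 − 0.94) = 36.886 kPa.
Initial effective stress: σ'_0 = σ_v − u = 92.73 − 36.886 = 55.844 kPa.
Stress increase at mid-clay by the 2:1 spreading method:
Δσ = qBL/((B+z)(L+z)) = 267×3.7×5/((3.7+4.7)(5+4.7)) = 60.622 kPa
Final effective stress: σ'_f = 55.844 + 60.622 = 116.47 kPa.
σ'_f = 116.47 > σ'_p = 78.8 kPa, so the stress path crosses the preconsolidation pressure — recompression up to σ'_p, then virgin compression beyond:
S_c = H/(1+e₀)·[C_r·log₁₀(σ'_p/σ'_0) + C_c·log₁₀(σ'_f/σ'_p)]
    = 3.4/1.9 × [0.028×log₁₀(78.8/55.844) + 0.3×log₁₀(116.47/78.8)]
    = 1.7895 × [0.0041874 + 0.050906] = 0.09859 m

S_c ≈ 98.6 mm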